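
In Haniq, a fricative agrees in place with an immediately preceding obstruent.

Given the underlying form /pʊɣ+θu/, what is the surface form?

[pʊɣxu]

/θ/ is a voiceless dental fricative. The preceding trigger /ɣ/ is velar, so /θ/ must become velar as well.
The voiceless velar fricative is [x], so /θ/ → [x].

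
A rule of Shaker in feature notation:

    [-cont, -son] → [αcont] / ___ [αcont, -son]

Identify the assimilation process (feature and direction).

The rule copies [cont] (continuancy) from the environment onto the target stops; since [±cont] encodes the stop/fricative manner contrast, the assimilating dimension is manner.
Since the environment is written after the underscore, the trigger follows the target; the direction is regressive.

regressive manner assimilation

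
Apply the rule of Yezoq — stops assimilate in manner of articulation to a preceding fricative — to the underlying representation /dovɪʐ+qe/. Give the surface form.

/q/ is a voiceless uvular stop. The preceding trigger /ʐ/ is a fricative, so /q/ must become a fricative as well.
Changing only its manner to fricative gives [χ] — the voiceless uvular fricative.

[dovɪʐχe]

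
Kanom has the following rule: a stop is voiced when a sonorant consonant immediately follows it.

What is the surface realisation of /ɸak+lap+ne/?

The rule targets /k/ (voiceless velar stop), which sits before the trigger /l/ (voiced).
A voiced velar stop is [g], so the surface segment is [g].
At the second juncture, /p/ likewise becomes [b] adjacent to /n/.

[ɸaglabne]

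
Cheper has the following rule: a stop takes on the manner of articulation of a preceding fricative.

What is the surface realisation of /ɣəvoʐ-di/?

The rule targets /d/ (voiced alveolar stop), which sits after the trigger /ʐ/ (fricative).
A voiced alveolar fricative is [z], so the surface segment is [z].

[ɣəvoʐzi]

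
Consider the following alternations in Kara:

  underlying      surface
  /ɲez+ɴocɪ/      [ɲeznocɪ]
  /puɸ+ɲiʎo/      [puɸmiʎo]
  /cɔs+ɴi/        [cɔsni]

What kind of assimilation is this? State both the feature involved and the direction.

The segment that alternates is /ɴ/, which surfaces as [n] when adjacent to /z/.
The change uvular → alveolar matches the place of the preceding /z/, identifying this as place assimilation.
Manner and voice are unchanged, so the assimilation is partial, not total.
Checking the remaining alternations: /ɲ/ → [m] after /ɸ/ (palatal → bilabial, matching bilabial); /ɴ/ → [n] after /s/ (uvular → alveolar, matching alveolar) — only place changes, and always toward the preceding segment.
Since the segment that changes follows the conditioning segment, the assimilation is progressive.

progressive place assimilation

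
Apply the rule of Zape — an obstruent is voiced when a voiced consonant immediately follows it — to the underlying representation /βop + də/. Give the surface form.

[βobdə]

The rule targets /p/ (voiceless bilabial stop), which sits before the trigger /d/ (voiced).
A voiced bilabial stop is [b], so the surface segment is [b].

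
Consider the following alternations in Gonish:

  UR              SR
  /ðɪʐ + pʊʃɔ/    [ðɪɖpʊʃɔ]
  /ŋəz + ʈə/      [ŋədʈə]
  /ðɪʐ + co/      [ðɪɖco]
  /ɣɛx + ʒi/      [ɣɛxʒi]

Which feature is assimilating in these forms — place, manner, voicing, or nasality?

The segment that alternates is /ʐ/, which surfaces as [ɖ] when adjacent to /p/.
/ʐ/ is a fricative while /p/ is a stop; the output [ɖ] is a stop, matching the trigger — so the feature that spreads is manner.
The other alternating forms pattern the same way: /z/ → [d] before /ʈ/ (fricative → stop, matching a stop); /ʐ/ → [ɖ] before /c/ (fricative → stop, matching a stop) — only manner changes, and always toward the following segment.
No alternation appears in [ɣɛxʒi]: there the adjacent consonants already agree in manner (/x/ and /ʒ/ are both fricatives), so this form is consistent with the same rule.

manner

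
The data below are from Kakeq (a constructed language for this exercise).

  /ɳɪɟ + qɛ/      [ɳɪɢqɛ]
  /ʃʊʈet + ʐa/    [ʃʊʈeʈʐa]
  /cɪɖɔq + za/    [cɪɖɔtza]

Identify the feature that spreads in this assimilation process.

Underlying /ɟ/ is realised as [ɢ] next to /q/; /q/ itself does not change.
/ɟ/ is palatal while /q/ is uvular; the output [ɢ] is uvular, matching the trigger — so the feature that spreads is place.
The other alternating forms pattern the same way: /t/ → [ʈ] before /ʐ/ (alveolar → retroflex, matching retroflex); /q/ → [t] before /z/ (uvular → alveolar, matching alveolar) — only place changes, and always toward the following segment.

place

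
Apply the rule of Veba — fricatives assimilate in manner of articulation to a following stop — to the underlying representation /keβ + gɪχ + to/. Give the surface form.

The rule targets /β/ (voiced bilabial fricative), which sits before the trigger /g/ (stop).
The voiced bilabial stop is [b], so /β/ → [b].
At the second juncture, /χ/ likewise becomes [q] adjacent to /t/.

[kebgɪqto]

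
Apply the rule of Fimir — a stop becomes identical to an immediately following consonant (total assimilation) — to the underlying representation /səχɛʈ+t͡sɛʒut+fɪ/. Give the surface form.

[səχɛt͡st͡sɛʒuffɪ]

/ʈ/ is the segment targeted by the rule; it sits immediately before /t͡s/, so it assimilates completely and surfaces as [t͡s].
The same rule applies at the second boundary: /t/ → [f] next to /f/.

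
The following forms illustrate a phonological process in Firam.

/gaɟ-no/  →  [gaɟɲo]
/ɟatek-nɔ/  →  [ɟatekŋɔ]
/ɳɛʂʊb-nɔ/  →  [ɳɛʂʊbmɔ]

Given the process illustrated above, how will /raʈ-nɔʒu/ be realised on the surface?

The data show progressive place assimilation: /n/ → [ɲ] after /ɟ/; /n/ → [ŋ] after /k/; /n/ → [m] after /b/. In each pair only place changes, matching the preceding consonant, while manner and voice stay constant.
/n/ is a voiced alveolar nasal. The preceding trigger /ʈ/ is retroflex, so /n/ must become retroflex as well.
A voiced retroflex nasal is [ɳ], so the surface segment is [ɳ].

[raʈɳɔʒu]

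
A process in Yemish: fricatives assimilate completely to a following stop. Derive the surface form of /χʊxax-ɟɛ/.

[χʊxaɟɟɛ]

/x/ is the segment targeted by the rule; it sits immediately before /ɟ/, so it assimilates completely and surfaces as [ɟ].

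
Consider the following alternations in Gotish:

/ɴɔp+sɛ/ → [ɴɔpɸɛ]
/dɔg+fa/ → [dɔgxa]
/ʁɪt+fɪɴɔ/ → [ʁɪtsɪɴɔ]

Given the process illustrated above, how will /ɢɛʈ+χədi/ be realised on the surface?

[ɢɛʈʂədi]

The data show progressive place assimilation: /s/ → [ɸ] after /p/; /f/ → [x] after /g/; /f/ → [s] after /t/. In each pair only place changes, matching the preceding consonant, while manner and voice stay constant.
/χ/ is a voiceless uvular fricative. The preceding trigger /ʈ/ is retroflex, so /χ/ must become retroflex as well.
A voiceless retroflex fricative is [ʂ], so the surface segment is [ʂ].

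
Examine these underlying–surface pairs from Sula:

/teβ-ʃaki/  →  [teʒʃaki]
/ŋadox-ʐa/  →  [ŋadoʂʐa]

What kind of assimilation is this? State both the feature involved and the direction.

Underlying /β/ is realised as [ʒ] next to /ʃ/; /ʃ/ itself does not change.
/β/ is bilabial while /ʃ/ is postalveolar; the output [ʒ] is postalveolar, matching the trigger — so the feature that spreads is place.
Manner and voice are unchanged, so the assimilation is partial, not total.
The other alternating form patterns the same way: /x/ → [ʂ] before /ʐ/ (velar → retroflex, matching retroflex) — only place changes, and always toward the following segment.
The trigger is the following segment, so the direction is regressive (anticipatory).

regressive place assimilation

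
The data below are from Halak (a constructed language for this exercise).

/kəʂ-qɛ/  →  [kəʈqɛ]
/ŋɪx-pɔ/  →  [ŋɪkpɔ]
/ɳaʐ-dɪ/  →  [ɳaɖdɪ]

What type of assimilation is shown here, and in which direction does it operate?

Underlying /ʂ/ is realised as [ʈ] next to /q/; /q/ itself does not change.
/ʂ/ is a fricative while /q/ is a stop; the output [ʈ] is a stop, matching the trigger — so the feature that spreads is manner.
Place and voice are unchanged, so the assimilation is partial, not total.
The other alternating forms pattern the same way: /x/ → [k] before /p/ (fricative → stop, matching a stop); /ʐ/ → [ɖ] before /d/ (fricative → stop, matching a stop) — only manner changes, and always toward the following segment.
Since the segment that changes precedes the conditioning segment, the assimilation is regressive.

regressive manner assimilation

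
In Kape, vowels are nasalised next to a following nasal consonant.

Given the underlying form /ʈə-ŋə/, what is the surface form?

[ʈə̃ŋə]

/ə/ sits next to the nasal /ŋ/ and is therefore nasalised to [ə̃].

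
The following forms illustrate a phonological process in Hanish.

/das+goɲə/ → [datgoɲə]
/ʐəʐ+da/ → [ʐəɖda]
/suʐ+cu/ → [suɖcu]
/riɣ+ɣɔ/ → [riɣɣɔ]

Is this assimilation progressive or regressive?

Underlying /s/ is realised as [t] next to /g/; /g/ itself does not change.
The change fricative → stop matches the manner of the following /g/, identifying this as manner assimilation.
The same holds elsewhere in the data: /ʐ/ → [ɖ] before /d/ (fricative → stop, matching a stop); /ʐ/ → [ɖ] before /c/ (fricative → stop, matching a stop) — only manner changes, and always toward the following segment.
No alternation appears in [riɣɣɔ]: there the adjacent consonants already agree in manner (/ɣ/ and /ɣ/ are both fricatives), so this form is consistent with the same rule.
Since the segment that changes precedes the conditioning segment, the assimilation is regressive.

regressive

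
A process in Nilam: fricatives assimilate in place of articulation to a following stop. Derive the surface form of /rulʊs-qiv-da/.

The rule targets /s/ (voiceless alveolar fricative), which sits before the trigger /q/ (uvular).
Changing only its place to uvular gives [χ] — the voiceless uvular fricative.
At the second juncture, /v/ likewise becomes [z] adjacent to /d/.

[rulʊχqizda]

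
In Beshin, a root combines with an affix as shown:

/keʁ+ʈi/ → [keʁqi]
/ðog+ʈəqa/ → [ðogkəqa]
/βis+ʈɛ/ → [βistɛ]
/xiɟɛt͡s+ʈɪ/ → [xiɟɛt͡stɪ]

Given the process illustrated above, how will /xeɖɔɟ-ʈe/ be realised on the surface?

[xeɖɔɟce]

The data show progressive place assimilation: /ʈ/ → [q] after /ʁ/; /ʈ/ → [k] after /g/; /ʈ/ → [t] after /s/; /ʈ/ → [t] after /t͡s/. In each pair only place changes, matching the preceding consonant, while manner and voice stay constant.
The rule targets /ʈ/ (voiceless retroflex stop), which sits after the trigger /ɟ/ (palatal).
Changing only its place to palatal gives [c] — the voiceless palatal stop.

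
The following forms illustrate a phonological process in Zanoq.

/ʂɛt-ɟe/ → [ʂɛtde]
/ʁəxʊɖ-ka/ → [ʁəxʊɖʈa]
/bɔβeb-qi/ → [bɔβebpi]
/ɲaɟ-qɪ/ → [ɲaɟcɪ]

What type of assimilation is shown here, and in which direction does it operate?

progressive place assimilation

Underlying /ɟ/ is realised as [d] next to /t/; /t/ itself does not change.
/ɟ/ is palatal while /t/ is alveolar; the output [d] is alveolar, matching the trigger — so the feature that spreads is place.
Manner and voice are unchanged, so the assimilation is partial, not total.
The same holds elsewhere in the data: /k/ → [ʈ] after /ɖ/ (velar → retroflex, matching retroflex); /q/ → [p] after /b/ (uvular → bilabial, matching bilabial); /q/ → [c] after /ɟ/ (uvular → palatal, matching palatal) — only place changes, and always toward the preceding segment.
Since the segment that changes follows the conditioning segment, the assimilation is progressive.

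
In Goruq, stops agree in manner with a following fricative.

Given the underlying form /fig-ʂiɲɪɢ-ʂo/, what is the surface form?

[fiɣʂiɲɪʁʂo]

/g/ is a voiced velar stop. The following trigger /ʂ/ is a fricative, so /g/ must become a fricative as well.
A voiced velar fricative is [ɣ], so the surface segment is [ɣ].
The same rule applies at the second boundary: /ɢ/ → [ʁ] next to /ʂ/.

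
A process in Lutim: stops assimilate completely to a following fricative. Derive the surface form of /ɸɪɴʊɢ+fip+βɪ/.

/ɢ/ is the segment targeted by the rule; it sits immediately before /f/, so it assimilates completely and surfaces as [f].
At the second juncture, /p/ likewise becomes [β] adjacent to /β/.

[ɸɪɴʊffiββɪ]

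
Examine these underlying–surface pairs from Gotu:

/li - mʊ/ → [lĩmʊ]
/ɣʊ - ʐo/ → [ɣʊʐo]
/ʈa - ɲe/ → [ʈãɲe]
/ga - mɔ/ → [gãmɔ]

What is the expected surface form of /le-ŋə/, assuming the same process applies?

[lẽŋə]

The data show regressive nasality assimilation (vowel nasalisation): /i/ → [ĩ] before /m/; /a/ → [ã] before /ɲ/; /a/ → [ã] before /m/ — a vowel is nasalised by an immediately following nasal consonant.
No change occurs in [ɣʊʐo] because the vowel at the boundary is adjacent to an oral consonant, not a nasal (/ʊ/ next to /ʐ/).
/e/ sits next to the nasal /ŋ/ and is therefore nasalised to [ẽ].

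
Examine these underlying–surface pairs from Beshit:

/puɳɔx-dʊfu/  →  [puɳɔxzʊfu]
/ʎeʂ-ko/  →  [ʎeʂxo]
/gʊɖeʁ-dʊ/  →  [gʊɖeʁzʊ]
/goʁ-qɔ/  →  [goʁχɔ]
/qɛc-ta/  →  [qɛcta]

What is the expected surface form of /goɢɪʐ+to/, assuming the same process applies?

The data show progressive manner assimilation: /d/ → [z] after /x/; /k/ → [x] after /ʂ/; /d/ → [z] after /ʁ/; /q/ → [χ] after /ʁ/. In each pair only manner changes, matching the preceding consonant, while place and voice stay constant.
Nothing changes in [qɛcta]: there the adjacent consonants already agree in manner (/t/ and /c/ are both stops), so this form is consistent with the same rule.
The rule targets /t/ (voiceless alveolar stop), which sits after the trigger /ʐ/ (fricative).
A voiceless alveolar fricative is [s], so the surface segment is [s].

[goɢɪʐso]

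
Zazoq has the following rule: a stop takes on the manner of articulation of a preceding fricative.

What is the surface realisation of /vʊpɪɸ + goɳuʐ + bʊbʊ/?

[vʊpɪɸɣoɳuʐβʊbʊ]

The rule targets /g/ (voiced velar stop), which sits after the trigger /ɸ/ (fricative).
Changing only its manner to fricative gives [ɣ] — the voiced velar fricative.
The same rule applies at the second boundary: /b/ → [β] next to /ʐ/.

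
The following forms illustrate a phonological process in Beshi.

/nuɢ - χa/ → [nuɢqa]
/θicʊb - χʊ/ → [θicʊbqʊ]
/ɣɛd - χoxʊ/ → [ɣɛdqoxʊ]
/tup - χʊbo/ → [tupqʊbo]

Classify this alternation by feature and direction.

progressive manner assimilation

The segment that alternates is /χ/, which surfaces as [q] when adjacent to /ɢ/.
The change fricative → stop matches the manner of the preceding /ɢ/, identifying this as manner assimilation.
Place and voice are unchanged, so the assimilation is partial, not total.
Checking the remaining alternations: /χ/ → [q] after /b/ (fricative → stop, matching a stop); /χ/ → [q] after /d/ (fricative → stop, matching a stop); /χ/ → [q] after /p/ (fricative → stop, matching a stop) — only manner changes, and always toward the preceding segment.
Since the segment that changes follows the conditioning segment, the assimilation is progressive.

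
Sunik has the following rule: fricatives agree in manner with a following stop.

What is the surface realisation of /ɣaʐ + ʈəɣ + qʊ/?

[ɣaɖʈəgqʊ]

/ʐ/ is a voiced retroflex fricative. The following trigger /ʈ/ is a stop, so /ʐ/ must become a stop as well.
The voiced retroflex stop is [ɖ], so /ʐ/ → [ɖ].
The same rule applies at the second boundary: /ɣ/ → [g] next to /q/.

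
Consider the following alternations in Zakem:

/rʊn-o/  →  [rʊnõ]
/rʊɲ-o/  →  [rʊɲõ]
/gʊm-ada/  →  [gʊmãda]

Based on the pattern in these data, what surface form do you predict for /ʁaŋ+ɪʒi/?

[ʁaŋɪ̃ʒi]

The data show progressive nasality assimilation (vowel nasalisation): /o/ → [õ] after /n/; /o/ → [õ] after /ɲ/; /a/ → [ã] after /m/ — a vowel is nasalised by an immediately preceding nasal consonant.
The vowel /ɪ/ is adjacent to the preceding nasal /ŋ/, so it acquires [+nasal] and surfaces as [ɪ̃].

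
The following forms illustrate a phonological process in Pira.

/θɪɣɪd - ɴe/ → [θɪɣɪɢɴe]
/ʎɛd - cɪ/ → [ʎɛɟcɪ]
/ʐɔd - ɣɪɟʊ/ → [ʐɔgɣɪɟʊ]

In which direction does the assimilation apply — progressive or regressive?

regressive

Underlying /d/ is realised as [ɢ] next to /ɴ/; /ɴ/ itself does not change.
The change alveolar → uvular matches the place of the following /ɴ/, identifying this as place assimilation.
The same holds elsewhere in the data: /d/ → [ɟ] before /c/ (alveolar → palatal, matching palatal); /d/ → [g] before /ɣ/ (alveolar → velar, matching velar) — only place changes, and always toward the following segment.
Since the segment that changes precedes the conditioning segment, the assimilation is regressive.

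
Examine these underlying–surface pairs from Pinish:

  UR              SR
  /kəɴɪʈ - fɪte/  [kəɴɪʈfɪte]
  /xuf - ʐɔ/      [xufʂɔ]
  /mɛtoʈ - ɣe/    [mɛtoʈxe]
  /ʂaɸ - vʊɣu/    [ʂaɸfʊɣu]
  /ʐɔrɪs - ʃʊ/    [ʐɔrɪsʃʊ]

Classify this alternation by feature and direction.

Underlying /ʐ/ is realised as [ʂ] next to /f/; /f/ itself does not change.
The change voiced → voiceless matches the voicing of the preceding /f/, identifying this as voicing assimilation.
Place and manner are unchanged, so the assimilation is partial, not total.
The other alternating forms pattern the same way: /ɣ/ → [x] after /ʈ/ (voiced → voiceless, matching voiceless); /v/ → [f] after /ɸ/ (voiced → voiceless, matching voiceless) — only voicing changes, and always toward the preceding segment.
Nothing changes in [kəɴɪʈfɪte], [ʐɔrɪsʃʊ]: there the adjacent consonants already agree in voicing (/f/ and /ʈ/ are both voiceless; /ʃ/ and /s/ are both voiceless), so these forms are consistent with the same rule.
The trigger is the preceding segment, so the direction is progressive (perseverative).

progressive voicing assimilation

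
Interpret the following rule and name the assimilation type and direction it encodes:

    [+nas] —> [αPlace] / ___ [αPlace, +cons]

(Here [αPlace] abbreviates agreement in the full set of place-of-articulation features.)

regressive place assimilation

The rule copies the place features (abbreviated [Place]) from the environment onto the target, so the assimilating feature is place.
The conditioning segment sits to the right of the focus bar, meaning the trigger follows the segment that changes — regressive assimilation.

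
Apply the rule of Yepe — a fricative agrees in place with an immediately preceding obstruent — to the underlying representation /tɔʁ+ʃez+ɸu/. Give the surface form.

/ʃ/ is a voiceless postalveolar fricative. The preceding trigger /ʁ/ is uvular, so /ʃ/ must become uvular as well.
Changing only its place to uvular gives [χ] — the voiceless uvular fricative.
At the second juncture, /ɸ/ likewise becomes [s] adjacent to /z/.

[tɔʁχezsu]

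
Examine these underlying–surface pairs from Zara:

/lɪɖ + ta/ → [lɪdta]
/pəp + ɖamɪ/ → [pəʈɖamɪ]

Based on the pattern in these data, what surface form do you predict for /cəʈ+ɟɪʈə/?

[cəcɟɪʈə]

The data show regressive place assimilation: /ɖ/ → [d] before /t/; /p/ → [ʈ] before /ɖ/. In each pair only place changes, matching the following consonant, while manner and voice stay constant.
/ʈ/ is a voiceless retroflex stop. The following trigger /ɟ/ is palatal, so /ʈ/ must become palatal as well.
The voiceless palatal stop is [c], so /ʈ/ → [c].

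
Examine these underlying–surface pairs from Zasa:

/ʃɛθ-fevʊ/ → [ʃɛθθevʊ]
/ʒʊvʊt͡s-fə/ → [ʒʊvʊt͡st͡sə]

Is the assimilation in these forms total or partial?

The segment that alternates is /f/, which surfaces as [t͡s] when adjacent to /t͡s/.
The output [t͡s] is identical to the trigger /t͡s/ — every feature (place, manner, voicing) has been copied — so this is total assimilation.
The remaining alternation confirms this: /f/ → [θ] after /θ/ — in each case the output is a copy of the preceding consonant.

total assimilation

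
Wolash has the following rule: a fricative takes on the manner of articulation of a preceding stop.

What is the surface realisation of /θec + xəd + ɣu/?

[θeckədgu]

/x/ is a voiceless velar fricative. The preceding trigger /c/ is a stop, so /x/ must become a stop as well.
A voiceless velar stop is [k], so the surface segment is [k].
At the second juncture, /ɣ/ likewise becomes [g] adjacent to /d/.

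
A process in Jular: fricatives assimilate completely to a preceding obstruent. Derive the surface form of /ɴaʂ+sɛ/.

/s/ is the segment targeted by the rule; it sits immediately after /ʂ/, so it assimilates completely and surfaces as [ʂ].

[ɴaʂʂɛ]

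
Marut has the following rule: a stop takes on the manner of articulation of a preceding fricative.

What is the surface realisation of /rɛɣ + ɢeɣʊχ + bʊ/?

[rɛɣʁeɣʊχβʊ]

/ɢ/ is a voiced uvular stop. The preceding trigger /ɣ/ is a fricative, so /ɢ/ must become a fricative as well.
Changing only its manner to fricative gives [ʁ] — the voiced uvular fricative.
The same rule applies at the second boundary: /b/ → [β] next to /χ/.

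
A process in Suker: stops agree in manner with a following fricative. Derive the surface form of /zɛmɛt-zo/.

The rule targets /t/ (voiceless alveolar stop), which sits before the trigger /z/ (fricative).
The voiceless alveolar fricative is [s], so /t/ → [s].

[zɛmɛszo]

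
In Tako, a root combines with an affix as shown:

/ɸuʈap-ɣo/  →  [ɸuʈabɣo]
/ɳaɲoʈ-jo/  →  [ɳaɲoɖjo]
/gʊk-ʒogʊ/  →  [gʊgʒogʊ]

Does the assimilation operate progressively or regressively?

regressive

Underlying /p/ is realised as [b] next to /ɣ/; /ɣ/ itself does not change.
The change voiceless → voiced matches the voicing of the following /ɣ/, identifying this as voicing assimilation.
Checking the remaining alternations: /ʈ/ → [ɖ] before /j/ (voiceless → voiced, matching voiced); /k/ → [g] before /ʒ/ (voiceless → voiced, matching voiced) — only voicing changes, and always toward the following segment.
Since the segment that changes precedes the conditioning segment, the assimilation is regressive.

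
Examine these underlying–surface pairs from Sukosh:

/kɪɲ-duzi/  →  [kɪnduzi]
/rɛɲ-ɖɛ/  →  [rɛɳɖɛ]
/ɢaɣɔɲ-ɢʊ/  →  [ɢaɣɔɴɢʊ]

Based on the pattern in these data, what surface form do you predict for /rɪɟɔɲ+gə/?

The data show regressive place assimilation: /ɲ/ → [n] before /d/; /ɲ/ → [ɳ] before /ɖ/; /ɲ/ → [ɴ] before /ɢ/. In each pair only place changes, matching the following consonant, while manner and voice stay constant.
The rule targets /ɲ/ (voiced palatal nasal), which sits before the trigger /g/ (velar).
The voiced velar nasal is [ŋ], so /ɲ/ → [ŋ].

[rɪɟɔŋgə]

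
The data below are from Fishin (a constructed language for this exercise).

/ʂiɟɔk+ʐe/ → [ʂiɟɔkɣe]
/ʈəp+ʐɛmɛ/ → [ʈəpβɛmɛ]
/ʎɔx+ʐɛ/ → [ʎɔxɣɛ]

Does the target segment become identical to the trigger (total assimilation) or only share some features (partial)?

Underlying /ʐ/ is realised as [ɣ] next to /k/; /k/ itself does not change.
/ʐ/ is retroflex while /k/ is velar; the output [ɣ] is velar, matching the trigger — so the feature that spreads is place.
Manner and voice are unchanged, so the assimilation is partial, not total.
The other alternating forms pattern the same way: /ʐ/ → [β] after /p/ (retroflex → bilabial, matching bilabial); /ʐ/ → [ɣ] after /x/ (retroflex → velar, matching velar) — only place changes, and always toward the preceding segment.

partial assimilation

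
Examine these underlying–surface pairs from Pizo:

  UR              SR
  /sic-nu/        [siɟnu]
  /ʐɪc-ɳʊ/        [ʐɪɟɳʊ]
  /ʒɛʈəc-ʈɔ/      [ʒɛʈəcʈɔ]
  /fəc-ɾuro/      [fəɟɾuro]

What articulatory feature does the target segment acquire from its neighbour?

Comparing underlying and surface forms, /c/ → [ɟ] is the alternation; the neighbouring /n/ is constant.
The change voiceless → voiced matches the voicing of the following /n/, identifying this as voicing assimilation.
The other alternating forms pattern the same way: /c/ → [ɟ] before /ɳ/ (voiceless → voiced, matching voiced); /c/ → [ɟ] before /ɾ/ (voiceless → voiced, matching voiced) — only voicing changes, and always toward the following segment.
No alternation appears in [ʒɛʈəcʈɔ]: there the adjacent consonants already agree in voicing (/c/ and /ʈ/ are both voiceless), so this form is consistent with the same rule.

voicing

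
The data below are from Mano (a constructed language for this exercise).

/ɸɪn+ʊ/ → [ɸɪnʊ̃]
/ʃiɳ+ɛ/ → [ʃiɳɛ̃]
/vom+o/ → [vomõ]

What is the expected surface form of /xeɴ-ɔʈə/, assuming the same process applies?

[xeɴɔ̃ʈə]

The data show progressive nasality assimilation (vowel nasalisation): /ʊ/ → [ʊ̃] after /n/; /ɛ/ → [ɛ̃] after /ɳ/; /o/ → [õ] after /m/ — a vowel is nasalised by an immediately preceding nasal consonant.
The vowel /ɔ/ is adjacent to the preceding nasal /ɴ/, so it acquires [+nasal] and surfaces as [ɔ̃].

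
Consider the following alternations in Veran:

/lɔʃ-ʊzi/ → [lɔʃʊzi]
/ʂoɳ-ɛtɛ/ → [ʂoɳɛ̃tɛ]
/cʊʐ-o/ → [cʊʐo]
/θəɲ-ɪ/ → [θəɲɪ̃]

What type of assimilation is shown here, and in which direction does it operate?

progressive nasality assimilation (vowel nasalisation)

The vowel /ɛ/ surfaces as nasalised [ɛ̃] next to the preceding nasal /ɳ/ — it has acquired the [+nasal] feature of its neighbour.
Likewise in the remaining data: /ɪ/ → [ɪ̃] after /ɲ/ — each time a vowel is nasalised next to a preceding nasal.
No change occurs in [lɔʃʊzi], [cʊʐo] because the vowel at the boundary is adjacent to an oral consonant, not a nasal (/ʊ/ next to /ʃ/; /o/ next to /ʐ/).
Because the conditioning nasal is to the left of the vowel that changes, the process is progressive (perseverative).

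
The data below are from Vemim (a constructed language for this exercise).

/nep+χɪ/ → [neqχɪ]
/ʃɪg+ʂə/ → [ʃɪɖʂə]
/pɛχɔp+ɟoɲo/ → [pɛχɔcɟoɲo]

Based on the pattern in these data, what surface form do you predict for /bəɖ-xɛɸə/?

The data show regressive place assimilation: /p/ → [q] before /χ/; /g/ → [ɖ] before /ʂ/; /p/ → [c] before /ɟ/. In each pair only place changes, matching the following consonant, while manner and voice stay constant.
The rule targets /ɖ/ (voiced retroflex stop), which sits before the trigger /x/ (velar).
Changing only its place to velar gives [g] — the voiced velar stop.

[bəgxɛɸə]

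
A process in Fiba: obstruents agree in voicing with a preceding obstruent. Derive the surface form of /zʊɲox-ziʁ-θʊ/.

The rule targets /z/ (voiced alveolar fricative), which sits after the trigger /x/ (voiceless).
Changing only its voicing to voiceless gives [s] — the voiceless alveolar fricative.
At the second juncture, /θ/ likewise becomes [ð] adjacent to /ʁ/.

[zʊɲoxsiʁðʊ]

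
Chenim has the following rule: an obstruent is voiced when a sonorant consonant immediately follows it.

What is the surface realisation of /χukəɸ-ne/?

/ɸ/ is a voiceless bilabial fricative. The following trigger /n/ is voiced, so /ɸ/ must become voiced as well.
Changing only its voicing to voiced gives [β] — the voiced bilabial fricative.

[χukəβne]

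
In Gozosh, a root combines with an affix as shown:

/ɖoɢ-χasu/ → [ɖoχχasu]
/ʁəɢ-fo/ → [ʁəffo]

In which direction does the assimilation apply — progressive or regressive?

Underlying /ɢ/ is realised as [χ] next to /χ/; /χ/ itself does not change.
The output [χ] is identical to the trigger /χ/ — every feature (place, manner, voicing) has been copied — so this is total assimilation.
The other form behaves the same way: /ɢ/ → [f] before /f/ — in each case the output is a copy of the following consonant.
Since the segment that changes precedes the conditioning segment, the assimilation is regressive.

regressive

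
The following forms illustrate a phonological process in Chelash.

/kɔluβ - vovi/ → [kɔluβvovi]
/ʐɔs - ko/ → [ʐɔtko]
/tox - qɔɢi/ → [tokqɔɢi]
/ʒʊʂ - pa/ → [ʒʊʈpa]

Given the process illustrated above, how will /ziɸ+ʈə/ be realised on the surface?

[zipʈə]

The data show regressive manner assimilation: /s/ → [t] before /k/; /x/ → [k] before /q/; /ʂ/ → [ʈ] before /p/. In each pair only manner changes, matching the following consonant, while place and voice stay constant.
No alternation appears in [kɔluβvovi]: there the adjacent consonants already agree in manner (/β/ and /v/ are both fricatives), so this form is consistent with the same rule.
/ɸ/ is a voiceless bilabial fricative. The following trigger /ʈ/ is a stop, so /ɸ/ must become a stop as well.
Changing only its manner to stop gives [p] — the voiceless bilabial stop.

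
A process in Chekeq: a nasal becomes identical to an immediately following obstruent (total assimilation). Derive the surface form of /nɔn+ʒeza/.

/n/ is the segment targeted by the rule; it sits immediately before /ʒ/, so it assimilates completely and surfaces as [ʒ].

[nɔʒʒeza]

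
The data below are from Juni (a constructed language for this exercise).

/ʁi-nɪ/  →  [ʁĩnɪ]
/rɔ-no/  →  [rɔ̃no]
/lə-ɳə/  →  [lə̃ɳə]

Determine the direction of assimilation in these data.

regressive

The vowel /i/ surfaces as nasalised [ĩ] next to the following nasal /n/ — it has acquired the [+nasal] feature of its neighbour.
Likewise in the remaining data: /ɔ/ → [ɔ̃] before /n/; /ə/ → [ə̃] before /ɳ/ — each time a vowel is nasalised next to a following nasal.
Because the conditioning nasal is to the right of the vowel that changes, the process is regressive (anticipatory).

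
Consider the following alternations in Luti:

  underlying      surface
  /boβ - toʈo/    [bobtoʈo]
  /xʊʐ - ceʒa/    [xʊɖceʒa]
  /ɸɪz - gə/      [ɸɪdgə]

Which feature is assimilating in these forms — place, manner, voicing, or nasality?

manner

The segment that alternates is /β/, which surfaces as [b] when adjacent to /t/.
/β/ is a fricative while /t/ is a stop; the output [b] is a stop, matching the trigger — so the feature that spreads is manner.
The other alternating forms pattern the same way: /ʐ/ → [ɖ] before /c/ (fricative → stop, matching a stop); /z/ → [d] before /g/ (fricative → stop, matching a stop) — only manner changes, and always toward the following segment.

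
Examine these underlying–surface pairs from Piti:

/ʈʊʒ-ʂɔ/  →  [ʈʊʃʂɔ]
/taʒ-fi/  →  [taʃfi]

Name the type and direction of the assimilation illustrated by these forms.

Underlying /ʒ/ is realised as [ʃ] next to /ʂ/; /ʂ/ itself does not change.
/ʒ/ is voiced while /ʂ/ is voiceless; the output [ʃ] is voiceless, matching the trigger — so the feature that spreads is voicing.
Place and manner are unchanged, so the assimilation is partial, not total.
The other alternating form patterns the same way: /ʒ/ → [ʃ] before /f/ (voiced → voiceless, matching voiceless) — only voicing changes, and always toward the following segment.
The trigger is the following segment, so the direction is regressive (anticipatory).

regressive voicing assimilation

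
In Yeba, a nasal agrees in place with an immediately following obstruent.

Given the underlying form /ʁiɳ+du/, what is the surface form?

[ʁindu]

The rule targets /ɳ/ (voiced retroflex nasal), which sits before the trigger /d/ (alveolar).
The voiced alveolar nasal is [n], so /ɳ/ → [n].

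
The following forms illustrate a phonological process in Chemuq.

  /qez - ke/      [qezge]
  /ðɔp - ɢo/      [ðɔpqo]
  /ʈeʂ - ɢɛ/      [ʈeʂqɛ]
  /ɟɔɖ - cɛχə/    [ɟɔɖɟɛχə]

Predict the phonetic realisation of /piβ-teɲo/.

The data show progressive voicing assimilation: /k/ → [g] after /z/; /ɢ/ → [q] after /p/; /ɢ/ → [q] after /ʂ/; /c/ → [ɟ] after /ɖ/. In each pair only voicing changes, matching the preceding consonant, while place and manner stay constant.
The rule targets /t/ (voiceless alveolar stop), which sits after the trigger /β/ (voiced).
The voiced alveolar stop is [d], so /t/ → [d].

[piβdeɲo]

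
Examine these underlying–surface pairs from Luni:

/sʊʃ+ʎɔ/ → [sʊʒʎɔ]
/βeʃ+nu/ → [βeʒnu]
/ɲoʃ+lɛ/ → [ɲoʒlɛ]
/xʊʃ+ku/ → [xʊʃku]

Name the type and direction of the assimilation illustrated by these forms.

Underlying /ʃ/ is realised as [ʒ] next to /ʎ/; /ʎ/ itself does not change.
/ʃ/ is voiceless while /ʎ/ is voiced; the output [ʒ] is voiced, matching the trigger — so the feature that spreads is voicing.
Place and manner are unchanged, so the assimilation is partial, not total.
Checking the remaining alternations: /ʃ/ → [ʒ] before /n/ (voiceless → voiced, matching voiced); /ʃ/ → [ʒ] before /l/ (voiceless → voiced, matching voiced) — only voicing changes, and always toward the following segment.
No alternation appears in [xʊʃku]: there the adjacent consonants already agree in voicing (/ʃ/ and /k/ are both voiceless), so this form is consistent with the same rule.
Since the segment that changes precedes the conditioning segment, the assimilation is regressive.

regressive voicing assimilation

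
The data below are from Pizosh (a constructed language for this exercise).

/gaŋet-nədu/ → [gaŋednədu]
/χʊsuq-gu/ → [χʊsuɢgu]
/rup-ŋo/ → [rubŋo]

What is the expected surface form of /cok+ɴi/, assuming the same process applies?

[cogɴi]

The data show regressive voicing assimilation: /t/ → [d] before /n/; /q/ → [ɢ] before /g/; /p/ → [b] before /ŋ/. In each pair only voicing changes, matching the following consonant, while place and manner stay constant.
The rule targets /k/ (voiceless velar stop), which sits before the trigger /ɴ/ (voiced).
Changing only its voicing to voiced gives [g] — the voiced velar stop.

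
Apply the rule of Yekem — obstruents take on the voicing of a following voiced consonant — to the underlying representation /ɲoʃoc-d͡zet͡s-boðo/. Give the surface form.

The rule targets /c/ (voiceless palatal stop), which sits before the trigger /d͡z/ (voiced).
Changing only its voicing to voiced gives [ɟ] — the voiced palatal stop.
At the second juncture, /t͡s/ likewise becomes [d͡z] adjacent to /b/.

[ɲoʃoɟd͡zed͡zboðo]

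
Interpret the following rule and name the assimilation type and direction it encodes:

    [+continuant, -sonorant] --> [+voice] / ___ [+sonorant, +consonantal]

The structural change is [+voice], and the conditioning segment [+sonorant, +consonantal] (a sonorant consonant) is itself voiced, so the target comes to share the voicing of its neighbour — voicing assimilation.
The conditioning segment sits to the right of the focus bar, meaning the trigger follows the segment that changes — regressive assimilation.

regressive voicing assimilation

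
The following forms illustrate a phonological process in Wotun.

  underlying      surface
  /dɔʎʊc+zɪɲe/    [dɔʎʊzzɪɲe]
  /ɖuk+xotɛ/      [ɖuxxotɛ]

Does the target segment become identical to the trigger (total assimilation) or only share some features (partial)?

total assimilation

Comparing underlying and surface forms, /c/ → [z] is the alternation; the neighbouring /z/ is constant.
The output [z] is identical to the trigger /z/ — every feature (place, manner, voicing) has been copied — so this is total assimilation.
The other form behaves the same way: /k/ → [x] before /x/ — in each case the output is a copy of the following consonant.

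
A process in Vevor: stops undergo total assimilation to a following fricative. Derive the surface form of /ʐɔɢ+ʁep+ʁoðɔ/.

[ʐɔʁʁeʁʁoðɔ]

/ɢ/ is the segment targeted by the rule; it sits immediately before /ʁ/, so it assimilates completely and surfaces as [ʁ].
The same rule applies at the second boundary: /p/ → [ʁ] next to /ʁ/.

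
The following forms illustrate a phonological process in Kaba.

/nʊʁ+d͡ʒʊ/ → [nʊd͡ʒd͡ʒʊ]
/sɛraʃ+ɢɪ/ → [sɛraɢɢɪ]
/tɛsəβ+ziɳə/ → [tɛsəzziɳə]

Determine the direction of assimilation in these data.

Underlying /ʁ/ is realised as [d͡ʒ] next to /d͡ʒ/; /d͡ʒ/ itself does not change.
The output [d͡ʒ] is identical to the trigger /d͡ʒ/ — every feature (place, manner, voicing) has been copied — so this is total assimilation.
The remaining alternations confirm this: /ʃ/ → [ɢ] before /ɢ/; /β/ → [z] before /z/ — in each case the output is a copy of the following consonant.
Since the segment that changes precedes the conditioning segment, the assimilation is regressive.

regressive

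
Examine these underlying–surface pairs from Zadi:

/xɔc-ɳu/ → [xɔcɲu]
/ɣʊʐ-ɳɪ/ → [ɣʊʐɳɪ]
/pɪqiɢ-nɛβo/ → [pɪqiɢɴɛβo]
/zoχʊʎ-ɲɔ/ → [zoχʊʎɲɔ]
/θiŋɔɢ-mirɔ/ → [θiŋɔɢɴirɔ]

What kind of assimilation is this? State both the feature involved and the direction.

The segment that alternates is /ɳ/, which surfaces as [ɲ] when adjacent to /c/.
/ɳ/ is retroflex while /c/ is palatal; the output [ɲ] is palatal, matching the trigger — so the feature that spreads is place.
Manner and voice are unchanged, so the assimilation is partial, not total.
The same holds elsewhere in the data: /n/ → [ɴ] after /ɢ/ (alveolar → uvular, matching uvular); /m/ → [ɴ] after /ɢ/ (bilabial → uvular, matching uvular) — only place changes, and always toward the preceding segment.
No alternation appears in [ɣʊʐɳɪ], [zoχʊʎɲɔ]: there the adjacent consonants already agree in place (/ɳ/ and /ʐ/ are both retroflex; /ɲ/ and /ʎ/ are both palatal), so these forms are consistent with the same rule.
Since the segment that changes follows the conditioning segment, the assimilation is progressive.

progressive place assimilation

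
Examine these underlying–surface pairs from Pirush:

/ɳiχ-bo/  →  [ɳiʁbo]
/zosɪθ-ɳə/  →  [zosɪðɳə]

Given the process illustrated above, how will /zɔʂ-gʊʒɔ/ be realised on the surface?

[zɔʐgʊʒɔ]

The data show regressive voicing assimilation: /χ/ → [ʁ] before /b/; /θ/ → [ð] before /ɳ/. In each pair only voicing changes, matching the following consonant, while place and manner stay constant.
/ʂ/ is a voiceless retroflex fricative. The following trigger /g/ is voiced, so /ʂ/ must become voiced as well.
The voiced retroflex fricative is [ʐ], so /ʂ/ → [ʐ].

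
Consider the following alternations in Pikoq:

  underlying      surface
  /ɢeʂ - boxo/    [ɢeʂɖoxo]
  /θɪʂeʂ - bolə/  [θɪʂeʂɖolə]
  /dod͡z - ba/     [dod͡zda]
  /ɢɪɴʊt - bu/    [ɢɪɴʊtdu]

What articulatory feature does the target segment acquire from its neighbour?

Underlying /b/ is realised as [ɖ] next to /ʂ/; /ʂ/ itself does not change.
/b/ is bilabial while /ʂ/ is retroflex; the output [ɖ] is retroflex, matching the trigger — so the feature that spreads is place.
The other alternating forms pattern the same way: /b/ → [d] after /d͡z/ (bilabial → alveolar, matching alveolar); /b/ → [d] after /t/ (bilabial → alveolar, matching alveolar) — only place changes, and always toward the preceding segment.

place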